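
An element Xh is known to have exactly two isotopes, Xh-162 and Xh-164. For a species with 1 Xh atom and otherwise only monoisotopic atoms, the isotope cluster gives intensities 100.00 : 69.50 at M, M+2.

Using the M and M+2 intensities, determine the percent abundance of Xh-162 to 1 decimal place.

59.0%

Write p for the Xh-162 fraction. I(M+2)/I(M) = [C(1,1)·p^0·(1−p)] / p^1 = 1·(1−p)/p = 69.50/100.00 = 0.6950
(1−p)/p = 0.6950/1 = 0.6950  ⇒  p = 1/(1 + 0.6950) = 0.5900
Xh-162: 59.0%, Xh-164: 41.0%.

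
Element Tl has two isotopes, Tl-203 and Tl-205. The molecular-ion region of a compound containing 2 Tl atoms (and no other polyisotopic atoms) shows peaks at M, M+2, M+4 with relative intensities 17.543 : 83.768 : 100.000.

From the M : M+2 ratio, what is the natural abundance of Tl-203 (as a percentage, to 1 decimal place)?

29.5%

Let p = fractional abundance of Tl-203. I(M+2)/I(M) = [C(2,1)·p^1·(1−p)] / p^2 = 2·(1−p)/p = 83.768/17.543 = 4.7750
(1−p)/p = 4.7750/2 = 2.3875  ⇒  p = 1/(1 + 2.3875) = 0.2952
Tl-203: 29.5%, Tl-205: 70.5%.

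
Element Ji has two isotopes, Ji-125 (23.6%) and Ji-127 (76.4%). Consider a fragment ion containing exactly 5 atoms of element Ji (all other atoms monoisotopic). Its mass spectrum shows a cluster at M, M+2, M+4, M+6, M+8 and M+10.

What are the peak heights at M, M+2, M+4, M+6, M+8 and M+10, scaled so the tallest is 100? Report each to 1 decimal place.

Each Ji atom is independently Ji-125 (p = 0.236) or Ji-127 (q = 0.764); the cluster is the binomial expansion (p + q)^5.
P(M) = 0.236^5 = 0.000732
P(M+2) = 5 × 0.236^4 × 0.764^1 = 0.011850
P(M+4) = 10 × 0.236^3 × 0.764^2 = 0.076722
P(M+6) = 10 × 0.236^2 × 0.764^3 = 0.248373
P(M+8) = 5 × 0.236^1 × 0.764^4 = 0.402027
P(M+10) = 0.764^5 = 0.260296
The M+8 peak is largest (0.402027); scaling to 100 gives 0.2 : 2.9 : 19.1 : 61.8 : 100.0 : 64.7.

0.2 : 2.9 : 19.1 : 61.8 : 100.0 : 64.7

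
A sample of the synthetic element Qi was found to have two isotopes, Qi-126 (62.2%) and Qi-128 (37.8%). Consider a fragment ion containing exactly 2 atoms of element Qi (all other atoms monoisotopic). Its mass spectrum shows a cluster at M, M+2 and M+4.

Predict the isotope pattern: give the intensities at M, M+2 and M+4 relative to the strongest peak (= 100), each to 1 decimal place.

82.3 : 100.0 : 30.4

Each Qi atom is independently Qi-126 (p = 0.622) or Qi-128 (q = 0.378); the cluster is the binomial expansion (p + q)^2.
P(M) = 0.622^2 = 0.386884
P(M+2) = 2 × 0.622^1 × 0.378^1 = 0.470232
P(M+4) = 0.378^2 = 0.142884
The M+2 peak is largest (0.470232); scaling to 100 gives 82.3 : 100.0 : 30.4.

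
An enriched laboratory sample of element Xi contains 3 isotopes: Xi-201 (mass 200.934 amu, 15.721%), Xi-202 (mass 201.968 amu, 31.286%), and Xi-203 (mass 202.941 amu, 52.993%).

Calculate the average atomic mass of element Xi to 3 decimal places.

202.321 amu

The abundance-weighted mean is 0.15721 × 200.934 + 0.31286 × 201.968 + 0.52993 × 202.941
= 31.5888 + 63.1877 + 107.5445 = 202.3210 amu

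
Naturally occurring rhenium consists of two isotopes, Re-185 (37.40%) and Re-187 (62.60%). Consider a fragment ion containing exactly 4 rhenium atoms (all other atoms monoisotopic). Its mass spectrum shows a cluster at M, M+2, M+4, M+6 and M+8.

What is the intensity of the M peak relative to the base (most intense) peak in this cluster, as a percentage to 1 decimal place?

5.3%

Binomial terms of (0.3740 + 0.6260)^4: M 0.0196, M+2 0.1310, M+4 0.3289, M+6 0.3670, M+8 0.1536 → M+6 is the base peak.
P(M+6) = C(4,3) × 0.3740^1 × 0.6260^3 = 4 × 0.3740 × 0.24531438 = 0.366990 (base)
P(M) = C(4,0) × 0.3740^4 × 0.6260^0 = 1 × 0.0195653 × 1.0000 = 0.019565
Relative intensity = 0.019565 / 0.366990 × 100 = 5.3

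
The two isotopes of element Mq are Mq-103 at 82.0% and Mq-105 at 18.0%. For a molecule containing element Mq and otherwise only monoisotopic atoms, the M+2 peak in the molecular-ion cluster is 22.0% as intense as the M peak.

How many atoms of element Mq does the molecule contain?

The M+2/M ratio from n Mq atoms is n · q/p = n · 0.180/0.820.
n = 0.220 × 0.820/0.180 = 1.00 ≈ 1

1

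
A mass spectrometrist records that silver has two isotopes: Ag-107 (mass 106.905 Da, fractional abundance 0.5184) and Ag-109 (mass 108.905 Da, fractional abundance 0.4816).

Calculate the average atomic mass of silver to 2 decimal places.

107.87 Da

The abundance-weighted mean is 0.5184 × 106.905 + 0.4816 × 108.905
= 55.4196 + 52.4486 = 107.8682 Da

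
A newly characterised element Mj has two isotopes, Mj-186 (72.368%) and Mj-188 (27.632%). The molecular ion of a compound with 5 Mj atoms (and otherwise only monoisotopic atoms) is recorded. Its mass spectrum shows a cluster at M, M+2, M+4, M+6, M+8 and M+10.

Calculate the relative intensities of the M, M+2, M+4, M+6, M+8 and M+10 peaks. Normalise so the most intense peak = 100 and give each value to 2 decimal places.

Each Mj atom is independently Mj-186 (p = 0.72368) or Mj-188 (q = 0.27632); the cluster is the binomial expansion (p + q)^5.
P(M) = 0.72368^5 = 0.198487
P(M+2) = 5 × 0.72368^4 × 0.27632^1 = 0.378938
P(M+4) = 10 × 0.72368^3 × 0.27632^2 = 0.289377
P(M+6) = 10 × 0.72368^2 × 0.27632^3 = 0.110492
P(M+8) = 5 × 0.72368^1 × 0.27632^4 = 0.021094
P(M+10) = 0.27632^5 = 0.001611
The M+2 peak is largest (0.378938); scaling to 100 gives 52.38 : 100.00 : 76.37 : 29.16 : 5.57 : 0.43.

52.38 : 100.00 : 76.37 : 29.16 : 5.57 : 0.43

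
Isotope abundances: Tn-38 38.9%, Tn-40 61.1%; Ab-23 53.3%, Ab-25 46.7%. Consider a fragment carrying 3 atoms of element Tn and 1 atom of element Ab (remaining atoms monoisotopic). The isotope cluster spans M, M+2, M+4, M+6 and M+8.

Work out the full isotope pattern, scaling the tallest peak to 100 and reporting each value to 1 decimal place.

8.7 : 48.5 : 100.0 : 89.9 : 29.4

Element Tn pattern (n=3): 0.05886387 : 0.27737139 : 0.43566561 : 0.22809913
Element Ab pattern (n=1): 0.5330 : 0.4670
Convolve the two distributions (both contribute in 2-u steps):
  M: 0.05886387×0.5330 = 0.031374
  M+2: 0.05886387×0.4670 + 0.27737139×0.5330 = 0.175328
  M+4: 0.27737139×0.4670 + 0.43566561×0.5330 = 0.361742
  M+6: 0.43566561×0.4670 + 0.22809913×0.5330 = 0.325033
  M+8: 0.22809913×0.4670 = 0.106522
Scale to base peak (0.361742) = 100: 8.7 : 48.5 : 100.0 : 89.9 : 29.4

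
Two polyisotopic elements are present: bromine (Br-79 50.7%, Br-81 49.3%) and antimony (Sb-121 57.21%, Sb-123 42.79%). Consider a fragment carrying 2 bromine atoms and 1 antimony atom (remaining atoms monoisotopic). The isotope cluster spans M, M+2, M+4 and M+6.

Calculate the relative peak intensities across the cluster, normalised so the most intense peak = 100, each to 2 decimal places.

37.14 : 100.00 : 89.13 : 26.26

Bromine pattern (n=2): 0.257049 : 0.499902 : 0.243049
Antimony pattern (n=1): 0.5721 : 0.4279
Convolve the two distributions (both contribute in 2-u steps):
  M: 0.257049×0.5721 = 0.147058
  M+2: 0.257049×0.4279 + 0.499902×0.5721 = 0.395985
  M+4: 0.499902×0.4279 + 0.243049×0.5721 = 0.352956
  M+6: 0.243049×0.4279 = 0.104001
Scale to base peak (0.395985) = 100: 37.14 : 100.00 : 89.13 : 26.26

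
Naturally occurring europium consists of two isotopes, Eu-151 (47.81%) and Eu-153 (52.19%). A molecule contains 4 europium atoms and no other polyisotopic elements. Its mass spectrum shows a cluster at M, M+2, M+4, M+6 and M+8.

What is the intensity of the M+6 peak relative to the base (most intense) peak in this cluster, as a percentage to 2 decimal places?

(0.4781 + 0.5219)^4 gives M 0.0522, M+2 0.2281, M+4 0.3736, M+6 0.2719, M+8 0.0742; the largest is M+4.
P(M+4) = C(4,2) × 0.4781^2 × 0.5219^2 = 6 × 0.22857961 × 0.27237961 = 0.373563 (base)
P(M+6) = C(4,3) × 0.4781^1 × 0.5219^3 = 4 × 0.4781 × 0.14215492 = 0.271857
Relative intensity = 0.271857 / 0.373563 × 100 = 72.77

72.77%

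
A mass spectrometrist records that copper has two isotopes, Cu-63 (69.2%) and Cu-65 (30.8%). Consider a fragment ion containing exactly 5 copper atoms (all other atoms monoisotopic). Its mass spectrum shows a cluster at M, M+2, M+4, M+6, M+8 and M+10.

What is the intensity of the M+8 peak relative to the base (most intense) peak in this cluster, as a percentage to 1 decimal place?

8.8%

Binomial terms of (0.692 + 0.308)^5: M 0.1587, M+2 0.3531, M+4 0.3144, M+6 0.1399, M+8 0.0311, M+10 0.0028 → M+2 is the base peak.
P(M+2) = C(5,1) × 0.692^4 × 0.308^1 = 5 × 0.22931073 × 0.3080 = 0.353139 (base)
P(M+8) = C(5,4) × 0.692^1 × 0.308^4 = 5 × 0.6920 × 0.00899918 = 0.031137
Relative intensity = 0.031137 / 0.353139 × 100 = 8.8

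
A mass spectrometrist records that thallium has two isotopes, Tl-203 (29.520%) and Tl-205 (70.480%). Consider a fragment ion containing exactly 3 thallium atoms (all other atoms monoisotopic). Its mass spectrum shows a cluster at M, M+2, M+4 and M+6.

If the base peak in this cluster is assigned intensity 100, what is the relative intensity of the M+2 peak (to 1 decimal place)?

(0.29520 + 0.70480)^3 gives M 0.0257, M+2 0.1843, M+4 0.4399, M+6 0.3501; the largest is M+4.
P(M+4) = C(3,2) × 0.29520^1 × 0.70480^2 = 3 × 0.2952 × 0.49674304 = 0.439916 (base)
P(M+2) = C(3,1) × 0.29520^2 × 0.70480^1 = 3 × 0.08714304 × 0.7048 = 0.184255
Relative intensity = 0.184255 / 0.439916 × 100 = 41.9

41.9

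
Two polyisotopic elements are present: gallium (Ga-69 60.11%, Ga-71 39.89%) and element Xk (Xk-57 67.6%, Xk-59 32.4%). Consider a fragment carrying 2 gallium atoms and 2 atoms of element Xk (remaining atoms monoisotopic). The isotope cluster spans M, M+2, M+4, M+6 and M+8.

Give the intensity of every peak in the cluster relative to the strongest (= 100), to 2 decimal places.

Gallium pattern (n=2): 0.36132121 : 0.47955758 : 0.15912121
Element Xk pattern (n=2): 0.456976 : 0.438048 : 0.104976
Convolve the two distributions (both contribute in 2-u steps):
  M: 0.36132121×0.456976 = 0.165115
  M+2: 0.36132121×0.438048 + 0.47955758×0.456976 = 0.377422
  M+4: 0.36132121×0.104976 + 0.47955758×0.438048 + 0.15912121×0.456976 = 0.320714
  M+6: 0.47955758×0.104976 + 0.15912121×0.438048 = 0.120045
  M+8: 0.15912121×0.104976 = 0.016704
Scale to base peak (0.377422) = 100: 43.75 : 100.00 : 84.97 : 31.81 : 4.43

43.75 : 100.00 : 84.97 : 31.81 : 4.43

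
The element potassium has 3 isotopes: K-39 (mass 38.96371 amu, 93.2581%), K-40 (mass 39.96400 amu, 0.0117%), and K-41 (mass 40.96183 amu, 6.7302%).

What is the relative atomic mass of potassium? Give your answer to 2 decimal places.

39.10 amu

The abundance-weighted mean is 0.932581 × 38.96371 + 0.000117 × 39.96400 + 0.067302 × 40.96183
= 36.336816 + 0.004676 + 2.756813 = 39.098305 amu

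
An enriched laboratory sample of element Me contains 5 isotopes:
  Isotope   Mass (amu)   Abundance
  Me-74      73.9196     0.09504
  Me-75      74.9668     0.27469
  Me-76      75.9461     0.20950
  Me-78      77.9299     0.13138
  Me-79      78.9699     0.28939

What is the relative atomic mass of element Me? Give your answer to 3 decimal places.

76.620 amu

Average mass = Σ (abundance × isotope mass) = 0.09504 × 73.9196 + 0.27469 × 74.9668 + 0.20950 × 75.9461 + 0.13138 × 77.9299 + 0.28939 × 78.9699
= 7.02532 + 20.59263 + 15.91071 + 10.23843 + 22.85310 = 76.62019 amu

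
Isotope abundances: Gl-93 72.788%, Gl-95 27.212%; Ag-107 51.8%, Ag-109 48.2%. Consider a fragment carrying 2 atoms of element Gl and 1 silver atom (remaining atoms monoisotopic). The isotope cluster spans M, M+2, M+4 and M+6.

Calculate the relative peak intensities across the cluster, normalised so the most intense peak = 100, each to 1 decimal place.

59.6 : 100.0 : 49.8 : 7.7

Element Gl pattern (n=2): 0.52980929 : 0.39614141 : 0.07404929
Silver pattern (n=1): 0.5180 : 0.4820
Convolve the two distributions (both contribute in 2-u steps):
  M: 0.52980929×0.5180 = 0.274441
  M+2: 0.52980929×0.4820 + 0.39614141×0.5180 = 0.460569
  M+4: 0.39614141×0.4820 + 0.07404929×0.5180 = 0.229298
  M+6: 0.07404929×0.4820 = 0.035692
Scale to base peak (0.460569) = 100: 59.6 : 100.0 : 49.8 : 7.7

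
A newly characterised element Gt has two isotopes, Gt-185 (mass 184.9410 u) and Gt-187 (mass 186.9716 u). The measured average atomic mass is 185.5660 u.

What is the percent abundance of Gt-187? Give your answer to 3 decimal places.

Let x be the fractional abundance of Gt-185; then Gt-187 has abundance 1 − x.
184.9410·x + 186.9716·(1 − x) = 185.5660
(184.9410 − 186.9716)·x = 185.5660 − 186.9716
x = -1.4056 / -2.0306 = 0.69221 → 69.221% Gt-185, 30.779% Gt-187.

30.779%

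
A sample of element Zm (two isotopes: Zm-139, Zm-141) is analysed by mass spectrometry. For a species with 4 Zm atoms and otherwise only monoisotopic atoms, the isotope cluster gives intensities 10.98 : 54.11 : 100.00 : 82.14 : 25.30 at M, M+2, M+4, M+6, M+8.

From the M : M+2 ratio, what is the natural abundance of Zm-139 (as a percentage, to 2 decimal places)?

44.80%

Write p for the Zm-139 fraction. I(M+2)/I(M) = [C(4,1)·p^3·(1−p)] / p^4 = 4·(1−p)/p = 54.11/10.98 = 4.9281
(1−p)/p = 4.9281/4 = 1.2320  ⇒  p = 1/(1 + 1.2320) = 0.4480
Zm-139: 44.80%, Zm-141: 55.20%.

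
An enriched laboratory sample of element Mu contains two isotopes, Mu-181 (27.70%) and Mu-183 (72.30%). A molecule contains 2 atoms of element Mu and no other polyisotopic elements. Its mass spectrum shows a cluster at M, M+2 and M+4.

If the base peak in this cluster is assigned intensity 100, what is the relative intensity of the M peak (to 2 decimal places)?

14.68

Term probabilities: M 0.0767, M+2 0.4005, M+4 0.5227. Base peak = M+4.
P(M+4) = C(2,2) × 0.2770^0 × 0.7230^2 = 1 × 1.0000 × 0.522729 = 0.522729 (base)
P(M) = C(2,0) × 0.2770^2 × 0.7230^0 = 1 × 0.076729 × 1.0000 = 0.076729
Relative intensity = 0.076729 / 0.522729 × 100 = 14.68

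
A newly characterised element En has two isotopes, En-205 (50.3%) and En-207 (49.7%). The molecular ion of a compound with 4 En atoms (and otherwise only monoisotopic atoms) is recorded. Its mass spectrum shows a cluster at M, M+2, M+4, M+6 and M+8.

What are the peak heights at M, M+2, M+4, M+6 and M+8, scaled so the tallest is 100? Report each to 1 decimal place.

17.1 : 67.5 : 100.0 : 65.9 : 16.3

Each En atom is independently En-205 (p = 0.503) or En-207 (q = 0.497); the cluster is the binomial expansion (p + q)^4.
P(M) = 0.503^4 = 0.064014
P(M+2) = 4 × 0.503^3 × 0.497^1 = 0.253000
P(M+4) = 6 × 0.503^2 × 0.497^2 = 0.374973
P(M+6) = 4 × 0.503^1 × 0.497^3 = 0.247000
P(M+8) = 0.497^4 = 0.061013
The M+4 peak is largest (0.374973); scaling to 100 gives 17.1 : 67.5 : 100.0 : 65.9 : 16.3.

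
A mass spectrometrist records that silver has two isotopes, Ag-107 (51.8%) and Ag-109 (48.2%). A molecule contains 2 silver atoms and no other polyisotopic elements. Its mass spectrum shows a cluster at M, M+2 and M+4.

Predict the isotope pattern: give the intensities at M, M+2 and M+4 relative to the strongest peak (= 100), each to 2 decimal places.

Expanding (0.518 + 0.482)^2:
P(M) = 0.518^2 = 0.268324
P(M+2) = 2 × 0.518^1 × 0.482^1 = 0.499352
P(M+4) = 0.482^2 = 0.232324
The M+2 peak is largest (0.499352); scaling to 100 gives 53.73 : 100.00 : 46.53.

53.73 : 100.00 : 46.53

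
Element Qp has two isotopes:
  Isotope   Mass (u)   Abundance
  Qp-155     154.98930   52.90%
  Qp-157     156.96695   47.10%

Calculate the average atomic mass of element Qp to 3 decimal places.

155.921 u

Ar = Σ fᵢ·mᵢ = 0.5290 × 154.98930 + 0.4710 × 156.96695
= 81.989340 + 73.931433 = 155.920773 u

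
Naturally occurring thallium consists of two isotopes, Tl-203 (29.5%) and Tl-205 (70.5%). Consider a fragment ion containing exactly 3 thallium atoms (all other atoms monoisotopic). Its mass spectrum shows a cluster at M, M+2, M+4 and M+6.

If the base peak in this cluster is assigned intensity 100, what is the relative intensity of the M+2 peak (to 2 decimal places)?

41.84

(0.295 + 0.705)^3 gives M 0.0257, M+2 0.1841, M+4 0.4399, M+6 0.3504; the largest is M+4.
P(M+4) = C(3,2) × 0.295^1 × 0.705^2 = 3 × 0.2950 × 0.497025 = 0.439867 (base)
P(M+2) = C(3,1) × 0.295^2 × 0.705^1 = 3 × 0.087025 × 0.7050 = 0.184058
Relative intensity = 0.184058 / 0.439867 × 100 = 41.84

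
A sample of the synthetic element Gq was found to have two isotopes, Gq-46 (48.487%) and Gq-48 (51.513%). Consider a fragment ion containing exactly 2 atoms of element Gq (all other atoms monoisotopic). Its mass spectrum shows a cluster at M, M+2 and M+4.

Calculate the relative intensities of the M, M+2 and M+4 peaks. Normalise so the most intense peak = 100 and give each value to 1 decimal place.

47.1 : 100.0 : 53.1

Each Gq atom is independently Gq-46 (p = 0.48487) or Gq-48 (q = 0.51513); the cluster is the binomial expansion (p + q)^2.
P(M) = 0.48487^2 = 0.235099
P(M+2) = 2 × 0.48487^1 × 0.51513^1 = 0.499542
P(M+4) = 0.51513^2 = 0.265359
The M+2 peak is largest (0.499542); scaling to 100 gives 47.1 : 100.0 : 53.1.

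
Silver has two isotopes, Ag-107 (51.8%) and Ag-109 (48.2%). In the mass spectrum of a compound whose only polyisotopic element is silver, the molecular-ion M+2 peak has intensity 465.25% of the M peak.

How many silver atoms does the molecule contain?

For n independent Ag atoms, I(M+2)/I(M) = n · (abundance Ag-109) / (abundance Ag-107) = n · 0.482/0.518.
n = 4.6525 × 0.518/0.482 = 5.00 ≈ 5

5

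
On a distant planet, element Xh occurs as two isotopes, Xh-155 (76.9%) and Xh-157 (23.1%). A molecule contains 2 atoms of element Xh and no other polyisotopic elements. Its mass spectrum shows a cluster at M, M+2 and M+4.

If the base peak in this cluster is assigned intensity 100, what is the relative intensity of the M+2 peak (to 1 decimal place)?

60.1

Term probabilities: M 0.5914, M+2 0.3553, M+4 0.0534. Base peak = M.
P(M) = C(2,0) × 0.769^2 × 0.231^0 = 1 × 0.591361 × 1.0000 = 0.591361 (base)
P(M+2) = C(2,1) × 0.769^1 × 0.231^1 = 2 × 0.7690 × 0.2310 = 0.355278
Relative intensity = 0.355278 / 0.591361 × 100 = 60.1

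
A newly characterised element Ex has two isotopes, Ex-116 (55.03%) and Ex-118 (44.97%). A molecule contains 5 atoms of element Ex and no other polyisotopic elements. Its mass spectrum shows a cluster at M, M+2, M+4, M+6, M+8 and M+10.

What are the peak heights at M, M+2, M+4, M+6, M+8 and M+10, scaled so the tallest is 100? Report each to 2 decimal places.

14.97 : 61.19 : 100.00 : 81.72 : 33.39 : 5.46

Each Ex atom is independently Ex-116 (p = 0.5503) or Ex-118 (q = 0.4497); the cluster is the binomial expansion (p + q)^5.
P(M) = 0.5503^5 = 0.050466
P(M+2) = 5 × 0.5503^4 × 0.4497^1 = 0.206201
P(M+4) = 10 × 0.5503^3 × 0.4497^2 = 0.337011
P(M+6) = 10 × 0.5503^2 × 0.4497^3 = 0.275402
P(M+8) = 5 × 0.5503^1 × 0.4497^4 = 0.112528
P(M+10) = 0.4497^5 = 0.018391
The M+4 peak is largest (0.337011); scaling to 100 gives 14.97 : 61.19 : 100.00 : 81.72 : 33.39 : 5.46.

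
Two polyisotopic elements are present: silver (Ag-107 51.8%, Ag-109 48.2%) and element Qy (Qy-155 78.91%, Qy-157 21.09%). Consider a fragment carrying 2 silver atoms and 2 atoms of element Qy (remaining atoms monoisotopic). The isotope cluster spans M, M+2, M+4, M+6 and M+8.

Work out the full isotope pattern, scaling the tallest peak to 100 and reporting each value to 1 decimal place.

Silver pattern (n=2): 0.268324 : 0.499352 : 0.232324
Element Qy pattern (n=2): 0.62267881 : 0.33284238 : 0.04447881
Convolve the two distributions (both contribute in 2-u steps):
  M: 0.268324×0.62267881 = 0.167080
  M+2: 0.268324×0.33284238 + 0.499352×0.62267881 = 0.400246
  M+4: 0.268324×0.04447881 + 0.499352×0.33284238 + 0.232324×0.62267881 = 0.322803
  M+6: 0.499352×0.04447881 + 0.232324×0.33284238 = 0.099538
  M+8: 0.232324×0.04447881 = 0.010333
Scale to base peak (0.400246) = 100: 41.7 : 100.0 : 80.7 : 24.9 : 2.6

41.7 : 100.0 : 80.7 : 24.9 : 2.6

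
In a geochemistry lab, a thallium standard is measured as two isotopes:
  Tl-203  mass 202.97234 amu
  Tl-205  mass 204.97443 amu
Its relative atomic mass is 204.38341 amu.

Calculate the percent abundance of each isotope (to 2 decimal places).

Tl-203: 29.52%, Tl-205: 70.48%

Let x be the fractional abundance of Tl-203; then Tl-205 has abundance 1 − x.
202.97234·x + 204.97443·(1 − x) = 204.38341
(202.97234 − 204.97443)·x = 204.38341 − 204.97443
x = -0.59102 / -2.00209 = 0.29520 → 29.52% Tl-203, 70.48% Tl-205.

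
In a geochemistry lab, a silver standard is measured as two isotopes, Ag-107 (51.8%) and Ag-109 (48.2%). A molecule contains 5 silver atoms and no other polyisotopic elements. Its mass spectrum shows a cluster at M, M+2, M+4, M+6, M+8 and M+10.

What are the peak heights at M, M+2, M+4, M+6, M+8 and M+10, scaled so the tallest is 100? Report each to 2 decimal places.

The 5 Ag atoms are independent, so intensities follow the terms of (0.518 + 0.482)^5.
P(M) = 0.518^5 = 0.037295
P(M+2) = 5 × 0.518^4 × 0.482^1 = 0.173515
P(M+4) = 10 × 0.518^3 × 0.482^2 = 0.322911
P(M+6) = 10 × 0.518^2 × 0.482^3 = 0.300470
P(M+8) = 5 × 0.518^1 × 0.482^4 = 0.139794
P(M+10) = 0.482^5 = 0.026016
The M+4 peak is largest (0.322911); scaling to 100 gives 11.55 : 53.73 : 100.00 : 93.05 : 43.29 : 8.06.

11.55 : 53.73 : 100.00 : 93.05 : 43.29 : 8.06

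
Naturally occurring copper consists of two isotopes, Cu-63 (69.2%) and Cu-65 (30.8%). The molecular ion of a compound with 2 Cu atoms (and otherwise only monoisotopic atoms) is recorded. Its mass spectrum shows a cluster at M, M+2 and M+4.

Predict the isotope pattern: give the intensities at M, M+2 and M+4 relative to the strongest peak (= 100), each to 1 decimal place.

100.0 : 89.0 : 19.8

Expanding (0.692 + 0.308)^2:
P(M) = 0.692^2 = 0.478864
P(M+2) = 2 × 0.692^1 × 0.308^1 = 0.426272
P(M+4) = 0.308^2 = 0.094864
The M peak is largest (0.478864); scaling to 100 gives 100.0 : 89.0 : 19.8.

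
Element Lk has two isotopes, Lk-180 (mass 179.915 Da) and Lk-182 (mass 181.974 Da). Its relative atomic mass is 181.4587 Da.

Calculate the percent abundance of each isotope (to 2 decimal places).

With x = fraction of Lk-180 (so Lk-182 is 1 − x):
179.915·x + 181.974·(1 − x) = 181.4587
(179.915 − 181.974)·x = 181.4587 − 181.974
x = -0.5153 / -2.059 = 0.25027 → 25.03% Lk-180, 74.97% Lk-182.

Lk-180: 25.03%, Lk-182: 74.97%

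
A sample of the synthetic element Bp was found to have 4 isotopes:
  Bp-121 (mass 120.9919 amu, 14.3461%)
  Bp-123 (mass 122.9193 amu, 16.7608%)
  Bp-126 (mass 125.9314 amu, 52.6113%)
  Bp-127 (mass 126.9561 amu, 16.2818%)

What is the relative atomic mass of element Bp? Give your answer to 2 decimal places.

124.88 amu

Ar = Σ fᵢ·mᵢ = 0.143461 × 120.9919 + 0.167608 × 122.9193 + 0.526113 × 125.9314 + 0.162818 × 126.9561
= 17.35762 + 20.60226 + 66.25415 + 20.67074 = 124.88477 amu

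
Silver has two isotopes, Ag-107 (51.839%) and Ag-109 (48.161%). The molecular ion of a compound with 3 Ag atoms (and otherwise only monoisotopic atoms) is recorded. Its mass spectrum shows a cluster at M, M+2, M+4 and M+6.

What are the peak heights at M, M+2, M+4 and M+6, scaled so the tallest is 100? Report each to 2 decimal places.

The 3 Ag atoms are independent, so intensities follow the terms of (0.51839 + 0.48161)^3.
P(M) = 0.51839^3 = 0.139306
P(M+2) = 3 × 0.51839^2 × 0.48161^1 = 0.388267
P(M+4) = 3 × 0.51839^1 × 0.48161^2 = 0.360719
P(M+6) = 0.48161^3 = 0.111709
The M+2 peak is largest (0.388267); scaling to 100 gives 35.88 : 100.00 : 92.90 : 28.77.

35.88 : 100.00 : 92.90 : 28.77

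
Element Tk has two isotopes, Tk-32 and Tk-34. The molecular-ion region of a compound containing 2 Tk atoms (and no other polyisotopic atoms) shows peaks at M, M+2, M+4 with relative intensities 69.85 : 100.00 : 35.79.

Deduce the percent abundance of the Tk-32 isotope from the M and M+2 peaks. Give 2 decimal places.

Write p for the Tk-32 fraction. I(M+2)/I(M) = [C(2,1)·p^1·(1−p)] / p^2 = 2·(1−p)/p = 100.00/69.85 = 1.4316
(1−p)/p = 1.4316/2 = 0.7158  ⇒  p = 1/(1 + 0.7158) = 0.5828
Tk-32: 58.28%, Tk-34: 41.72%.

58.28%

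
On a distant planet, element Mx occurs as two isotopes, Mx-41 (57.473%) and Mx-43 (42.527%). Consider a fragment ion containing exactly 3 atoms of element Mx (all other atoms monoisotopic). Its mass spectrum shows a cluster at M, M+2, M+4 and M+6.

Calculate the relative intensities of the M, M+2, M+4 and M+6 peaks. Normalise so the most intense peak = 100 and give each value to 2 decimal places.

Expanding (0.57473 + 0.42527)^3:
P(M) = 0.57473^3 = 0.189842
P(M+2) = 3 × 0.57473^2 × 0.42527^1 = 0.421419
P(M+4) = 3 × 0.57473^1 × 0.42527^2 = 0.311828
P(M+6) = 0.42527^3 = 0.076912
The M+2 peak is largest (0.421419); scaling to 100 gives 45.05 : 100.00 : 73.99 : 18.25.

45.05 : 100.00 : 73.99 : 18.25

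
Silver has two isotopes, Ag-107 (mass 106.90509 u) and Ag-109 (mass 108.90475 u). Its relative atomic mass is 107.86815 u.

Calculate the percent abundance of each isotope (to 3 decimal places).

Writing the weighted mean with unknown fraction x of Ag-107:
106.90509·x + 108.90475·(1 − x) = 107.86815
(106.90509 − 108.90475)·x = 107.86815 − 108.90475
x = -1.03660 / -1.99966 = 0.51839 → 51.839% Ag-107, 48.161% Ag-109.

Ag-107: 51.839%, Ag-109: 48.161%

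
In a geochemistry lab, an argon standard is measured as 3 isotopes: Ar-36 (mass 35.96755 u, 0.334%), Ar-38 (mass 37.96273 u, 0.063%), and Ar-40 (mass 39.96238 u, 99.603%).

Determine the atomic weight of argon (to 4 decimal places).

The abundance-weighted mean is 0.00334 × 35.96755 + 0.00063 × 37.96273 + 0.99603 × 39.96238
= 0.120132 + 0.023917 + 39.803729 = 39.947778 u

39.9478 u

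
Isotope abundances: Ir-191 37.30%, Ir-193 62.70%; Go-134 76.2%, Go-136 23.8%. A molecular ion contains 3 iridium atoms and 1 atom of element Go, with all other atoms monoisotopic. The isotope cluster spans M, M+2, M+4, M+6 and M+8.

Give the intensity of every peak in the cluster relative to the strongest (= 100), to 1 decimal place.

Iridium pattern (n=3): 0.05189512 : 0.26170165 : 0.43991135 : 0.24649188
Element Go pattern (n=1): 0.7620 : 0.2380
Convolve the two distributions (both contribute in 2-u steps):
  M: 0.05189512×0.7620 = 0.039544
  M+2: 0.05189512×0.2380 + 0.26170165×0.7620 = 0.211768
  M+4: 0.26170165×0.2380 + 0.43991135×0.7620 = 0.397497
  M+6: 0.43991135×0.2380 + 0.24649188×0.7620 = 0.292526
  M+8: 0.24649188×0.2380 = 0.058665
Scale to base peak (0.397497) = 100: 9.9 : 53.3 : 100.0 : 73.6 : 14.8

9.9 : 53.3 : 100.0 : 73.6 : 14.8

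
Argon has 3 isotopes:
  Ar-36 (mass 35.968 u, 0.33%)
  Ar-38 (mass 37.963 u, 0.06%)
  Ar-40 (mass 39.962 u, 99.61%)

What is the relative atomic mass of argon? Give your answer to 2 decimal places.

Ar = Σ fᵢ·mᵢ = 0.0033 × 35.968 + 0.0006 × 37.963 + 0.9961 × 39.962
= 0.1187 + 0.0228 + 39.8061 = 39.9476 u

39.95 u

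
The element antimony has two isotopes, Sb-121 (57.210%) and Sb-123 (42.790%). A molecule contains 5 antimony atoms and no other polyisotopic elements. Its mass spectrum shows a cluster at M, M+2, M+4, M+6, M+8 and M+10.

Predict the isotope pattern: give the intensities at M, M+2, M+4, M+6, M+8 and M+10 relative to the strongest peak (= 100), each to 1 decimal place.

17.9 : 66.8 : 100.0 : 74.8 : 28.0 : 4.2

The 5 Sb atoms are independent, so intensities follow the terms of (0.57210 + 0.42790)^5.
P(M) = 0.57210^5 = 0.061286
P(M+2) = 5 × 0.57210^4 × 0.42790^1 = 0.229192
P(M+4) = 10 × 0.57210^3 × 0.42790^2 = 0.342847
P(M+6) = 10 × 0.57210^2 × 0.42790^3 = 0.256431
P(M+8) = 5 × 0.57210^1 × 0.42790^4 = 0.095898
P(M+10) = 0.42790^5 = 0.014345
The M+4 peak is largest (0.342847); scaling to 100 gives 17.9 : 66.8 : 100.0 : 74.8 : 28.0 : 4.2.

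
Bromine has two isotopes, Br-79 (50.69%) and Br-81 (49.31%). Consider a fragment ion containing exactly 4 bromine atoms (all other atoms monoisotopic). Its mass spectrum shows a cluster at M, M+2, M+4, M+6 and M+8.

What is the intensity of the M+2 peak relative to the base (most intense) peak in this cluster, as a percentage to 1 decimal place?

Term probabilities: M 0.0660, M+2 0.2569, M+4 0.3749, M+6 0.2431, M+8 0.0591. Base peak = M+4.
P(M+4) = C(4,2) × 0.5069^2 × 0.4931^2 = 6 × 0.25694761 × 0.24314761 = 0.374857 (base)
P(M+2) = C(4,1) × 0.5069^3 × 0.4931^1 = 4 × 0.13024674 × 0.4931 = 0.256899
Relative intensity = 0.256899 / 0.374857 × 100 = 68.5

68.5%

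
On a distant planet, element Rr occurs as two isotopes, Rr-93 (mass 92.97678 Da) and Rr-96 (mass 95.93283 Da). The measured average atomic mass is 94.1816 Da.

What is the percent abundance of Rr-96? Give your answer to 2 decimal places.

Let x be the fractional abundance of Rr-93; then Rr-96 has abundance 1 − x.
92.97678·x + 95.93283·(1 − x) = 94.1816
(92.97678 − 95.93283)·x = 94.1816 − 95.93283
x = -1.75123 / -2.95605 = 0.59242 → 59.24% Rr-93, 40.76% Rr-96.

40.76%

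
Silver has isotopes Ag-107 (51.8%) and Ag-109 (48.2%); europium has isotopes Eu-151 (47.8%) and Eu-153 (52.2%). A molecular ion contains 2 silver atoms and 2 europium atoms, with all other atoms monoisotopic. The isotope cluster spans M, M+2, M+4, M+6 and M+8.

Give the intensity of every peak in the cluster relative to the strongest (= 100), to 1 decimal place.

16.3 : 66.1 : 100.0 : 67.1 : 16.9

Silver pattern (n=2): 0.268324 : 0.499352 : 0.232324
Europium pattern (n=2): 0.228484 : 0.499032 : 0.272484
Convolve the two distributions (both contribute in 2-u steps):
  M: 0.268324×0.228484 = 0.061308
  M+2: 0.268324×0.499032 + 0.499352×0.228484 = 0.247996
  M+4: 0.268324×0.272484 + 0.499352×0.499032 + 0.232324×0.228484 = 0.375389
  M+6: 0.499352×0.272484 + 0.232324×0.499032 = 0.252003
  M+8: 0.232324×0.272484 = 0.063305
Scale to base peak (0.375389) = 100: 16.3 : 66.1 : 100.0 : 67.1 : 16.9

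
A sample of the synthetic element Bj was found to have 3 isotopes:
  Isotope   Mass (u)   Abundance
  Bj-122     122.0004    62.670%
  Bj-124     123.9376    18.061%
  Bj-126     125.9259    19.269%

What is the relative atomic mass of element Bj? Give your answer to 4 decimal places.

Weight each isotope mass by its fractional abundance: 0.62670 × 122.0004 + 0.18061 × 123.9376 + 0.19269 × 125.9259
= 76.45765 + 22.38437 + 24.26466 = 123.10668 u

123.1067 u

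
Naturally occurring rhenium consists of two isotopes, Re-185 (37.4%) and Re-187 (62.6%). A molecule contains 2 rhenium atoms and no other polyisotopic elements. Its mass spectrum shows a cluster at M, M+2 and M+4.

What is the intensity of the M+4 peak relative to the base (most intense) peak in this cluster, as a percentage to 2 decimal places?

83.69%

Binomial terms of (0.374 + 0.626)^2: M 0.1399, M+2 0.4682, M+4 0.3919 → M+2 is the base peak.
P(M+2) = C(2,1) × 0.374^1 × 0.626^1 = 2 × 0.3740 × 0.6260 = 0.468248 (base)
P(M+4) = C(2,2) × 0.374^0 × 0.626^2 = 1 × 1.0000 × 0.391876 = 0.391876
Relative intensity = 0.391876 / 0.468248 × 100 = 83.69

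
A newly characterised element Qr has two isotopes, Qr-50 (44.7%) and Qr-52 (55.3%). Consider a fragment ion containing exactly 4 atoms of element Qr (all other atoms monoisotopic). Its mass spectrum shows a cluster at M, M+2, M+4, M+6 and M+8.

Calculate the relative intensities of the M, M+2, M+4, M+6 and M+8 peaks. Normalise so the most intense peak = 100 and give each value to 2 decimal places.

The 4 Qr atoms are independent, so intensities follow the terms of (0.447 + 0.553)^4.
P(M) = 0.447^4 = 0.039924
P(M+2) = 4 × 0.447^3 × 0.553^1 = 0.197564
P(M+4) = 6 × 0.447^2 × 0.553^2 = 0.366620
P(M+6) = 4 × 0.447^1 × 0.553^3 = 0.302373
P(M+8) = 0.553^4 = 0.093519
The M+4 peak is largest (0.366620); scaling to 100 gives 10.89 : 53.89 : 100.00 : 82.48 : 25.51.

10.89 : 53.89 : 100.00 : 82.48 : 25.51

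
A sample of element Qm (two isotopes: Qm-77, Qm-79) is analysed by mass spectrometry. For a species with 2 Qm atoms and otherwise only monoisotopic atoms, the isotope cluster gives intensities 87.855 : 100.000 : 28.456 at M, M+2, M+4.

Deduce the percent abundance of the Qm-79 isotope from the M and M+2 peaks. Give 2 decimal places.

36.27%

Let p = fractional abundance of Qm-77. I(M+2)/I(M) = [C(2,1)·p^1·(1−p)] / p^2 = 2·(1−p)/p = 100.000/87.855 = 1.1382
(1−p)/p = 1.1382/2 = 0.5691  ⇒  p = 1/(1 + 0.5691) = 0.6373
Qm-77: 63.73%, Qm-79: 36.27%.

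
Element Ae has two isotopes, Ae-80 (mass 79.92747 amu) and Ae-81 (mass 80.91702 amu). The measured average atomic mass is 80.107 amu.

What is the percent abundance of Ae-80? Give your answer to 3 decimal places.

81.857%

Writing the weighted mean with unknown fraction x of Ae-80:
79.92747·x + 80.91702·(1 − x) = 80.107
(79.92747 − 80.91702)·x = 80.107 − 80.91702
x = -0.81002 / -0.98955 = 0.81857 → 81.857% Ae-80, 18.143% Ae-81.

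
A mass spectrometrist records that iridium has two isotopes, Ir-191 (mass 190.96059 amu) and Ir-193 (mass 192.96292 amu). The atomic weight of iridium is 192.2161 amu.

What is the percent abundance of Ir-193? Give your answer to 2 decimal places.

62.70%

Let x be the fractional abundance of Ir-191; then Ir-193 has abundance 1 − x.
190.96059·x + 192.96292·(1 − x) = 192.2161
(190.96059 − 192.96292)·x = 192.2161 − 192.96292
x = -0.74682 / -2.00233 = 0.37298 → 37.30% Ir-191, 62.70% Ir-193.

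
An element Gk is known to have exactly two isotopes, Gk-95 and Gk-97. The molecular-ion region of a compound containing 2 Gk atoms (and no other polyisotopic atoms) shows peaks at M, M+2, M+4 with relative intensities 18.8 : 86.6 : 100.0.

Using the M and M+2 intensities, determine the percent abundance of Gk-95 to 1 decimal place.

Let p = fractional abundance of Gk-95. I(M+2)/I(M) = [C(2,1)·p^1·(1−p)] / p^2 = 2·(1−p)/p = 86.6/18.8 = 4.6064
(1−p)/p = 4.6064/2 = 2.3032  ⇒  p = 1/(1 + 2.3032) = 0.3027
Gk-95: 30.3%, Gk-97: 69.7%.

30.3%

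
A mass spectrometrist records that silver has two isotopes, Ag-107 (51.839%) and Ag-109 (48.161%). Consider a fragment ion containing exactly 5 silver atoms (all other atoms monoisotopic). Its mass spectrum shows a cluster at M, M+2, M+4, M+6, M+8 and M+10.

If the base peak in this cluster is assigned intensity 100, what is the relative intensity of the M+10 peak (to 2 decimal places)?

8.02

Binomial terms of (0.51839 + 0.48161)^5: M 0.0374, M+2 0.1739, M+4 0.3231, M+6 0.3002, M+8 0.1394, M+10 0.0259 → M+4 is the base peak.
P(M+4) = C(5,2) × 0.51839^3 × 0.48161^2 = 10 × 0.13930601 × 0.23194819 = 0.323118 (base)
P(M+10) = C(5,5) × 0.51839^0 × 0.48161^5 = 1 × 1.0000 × 0.0259106 = 0.025911
Relative intensity = 0.025911 / 0.323118 × 100 = 8.02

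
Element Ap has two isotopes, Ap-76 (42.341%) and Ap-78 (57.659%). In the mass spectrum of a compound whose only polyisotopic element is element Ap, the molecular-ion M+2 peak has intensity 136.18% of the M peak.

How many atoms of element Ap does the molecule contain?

The M+2/M ratio from n Ap atoms is n · q/p = n · 0.57659/0.42341.
n = 1.3618 × 0.42341/0.57659 = 1.00 ≈ 1

1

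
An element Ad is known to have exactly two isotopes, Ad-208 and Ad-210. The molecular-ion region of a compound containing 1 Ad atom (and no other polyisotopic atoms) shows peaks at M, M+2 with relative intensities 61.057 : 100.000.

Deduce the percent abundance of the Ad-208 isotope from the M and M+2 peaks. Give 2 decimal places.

37.91%

If p is the fraction of Ad that is Ad-208, then I(M+2)/I(M) = [C(1,1)·p^0·(1−p)] / p^1 = 1·(1−p)/p = 100.000/61.057 = 1.6378
(1−p)/p = 1.6378/1 = 1.6378  ⇒  p = 1/(1 + 1.6378) = 0.3791
Ad-208: 37.91%, Ad-210: 62.09%.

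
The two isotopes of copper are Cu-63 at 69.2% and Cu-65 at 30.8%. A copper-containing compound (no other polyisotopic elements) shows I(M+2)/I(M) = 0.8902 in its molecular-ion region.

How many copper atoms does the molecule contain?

2

With n Cu atoms, P(M+2)/P(M) = C(n,1)·p^(n−1)q / p^n = n·q/p = n · 0.308/0.692.
n = 0.8902 × 0.692/0.308 = 2.00 ≈ 2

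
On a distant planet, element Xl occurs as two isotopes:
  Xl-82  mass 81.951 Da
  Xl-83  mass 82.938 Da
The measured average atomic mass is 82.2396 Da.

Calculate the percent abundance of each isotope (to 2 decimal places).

Xl-82: 70.76%, Xl-83: 29.24%

Let x be the fractional abundance of Xl-82; then Xl-83 has abundance 1 − x.
81.951·x + 82.938·(1 − x) = 82.2396
(81.951 − 82.938)·x = 82.2396 − 82.938
x = -0.6984 / -0.987 = 0.70760 → 70.76% Xl-82, 29.24% Xl-83.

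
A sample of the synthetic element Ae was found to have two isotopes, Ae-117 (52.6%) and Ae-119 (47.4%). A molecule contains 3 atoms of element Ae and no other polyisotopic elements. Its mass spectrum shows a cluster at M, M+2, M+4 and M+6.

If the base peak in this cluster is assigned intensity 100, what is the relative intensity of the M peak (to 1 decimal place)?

37.0

(0.526 + 0.474)^3 gives M 0.1455, M+2 0.3934, M+4 0.3545, M+6 0.1065; the largest is M+2.
P(M+2) = C(3,1) × 0.526^2 × 0.474^1 = 3 × 0.276676 × 0.4740 = 0.393433 (base)
P(M) = C(3,0) × 0.526^3 × 0.474^0 = 1 × 0.14553158 × 1.0000 = 0.145532
Relative intensity = 0.145532 / 0.393433 × 100 = 37.0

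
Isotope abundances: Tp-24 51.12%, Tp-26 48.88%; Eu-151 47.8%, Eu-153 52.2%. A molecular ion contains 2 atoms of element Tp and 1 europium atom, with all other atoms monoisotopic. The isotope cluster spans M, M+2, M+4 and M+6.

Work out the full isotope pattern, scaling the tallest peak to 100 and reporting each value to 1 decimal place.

33.3 : 100.0 : 99.9 : 33.2

Element Tp pattern (n=2): 0.26132544 : 0.49974912 : 0.23892544
Europium pattern (n=1): 0.4780 : 0.5220
Convolve the two distributions (both contribute in 2-u steps):
  M: 0.26132544×0.4780 = 0.124914
  M+2: 0.26132544×0.5220 + 0.49974912×0.4780 = 0.375292
  M+4: 0.49974912×0.5220 + 0.23892544×0.4780 = 0.375075
  M+6: 0.23892544×0.5220 = 0.124719
Scale to base peak (0.375292) = 100: 33.3 : 100.0 : 99.9 : 33.2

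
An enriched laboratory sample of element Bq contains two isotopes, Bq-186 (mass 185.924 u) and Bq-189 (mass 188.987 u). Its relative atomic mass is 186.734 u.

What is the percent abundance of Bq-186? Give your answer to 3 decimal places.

Writing the weighted mean with unknown fraction x of Bq-186:
185.924·x + 188.987·(1 − x) = 186.734
(185.924 − 188.987)·x = 186.734 − 188.987
x = -2.253 / -3.063 = 0.73555 → 73.555% Bq-186, 26.445% Bq-189.

73.555%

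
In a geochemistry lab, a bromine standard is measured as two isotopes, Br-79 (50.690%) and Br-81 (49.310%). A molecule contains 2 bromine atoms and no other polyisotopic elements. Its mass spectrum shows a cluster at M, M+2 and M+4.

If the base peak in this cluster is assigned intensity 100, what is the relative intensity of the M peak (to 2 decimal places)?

51.40

Term probabilities: M 0.2569, M+2 0.4999, M+4 0.2431. Base peak = M+2.
P(M+2) = C(2,1) × 0.50690^1 × 0.49310^1 = 2 × 0.5069 × 0.4931 = 0.499905 (base)
P(M) = C(2,0) × 0.50690^2 × 0.49310^0 = 1 × 0.25694761 × 1.0000 = 0.256948
Relative intensity = 0.256948 / 0.499905 × 100 = 51.40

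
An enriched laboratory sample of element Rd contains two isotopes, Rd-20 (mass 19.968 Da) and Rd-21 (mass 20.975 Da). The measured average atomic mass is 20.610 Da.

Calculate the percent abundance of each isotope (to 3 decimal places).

Rd-20: 36.246%, Rd-21: 63.754%

Writing the weighted mean with unknown fraction x of Rd-20:
19.968·x + 20.975·(1 − x) = 20.610
(19.968 − 20.975)·x = 20.610 − 20.975
x = -0.365 / -1.007 = 0.36246 → 36.246% Rd-20, 63.754% Rd-21.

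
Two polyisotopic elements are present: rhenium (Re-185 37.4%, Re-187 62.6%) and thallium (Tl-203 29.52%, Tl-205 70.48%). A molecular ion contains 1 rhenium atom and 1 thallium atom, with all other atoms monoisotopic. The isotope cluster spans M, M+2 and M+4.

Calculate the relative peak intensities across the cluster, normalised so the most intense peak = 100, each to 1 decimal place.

24.6 : 100.0 : 98.4

Rhenium pattern (n=1): 0.3740 : 0.6260
Thallium pattern (n=1): 0.2952 : 0.7048
Convolve the two distributions (both contribute in 2-u steps):
  M: 0.3740×0.2952 = 0.110405
  M+2: 0.3740×0.7048 + 0.6260×0.2952 = 0.448390
  M+4: 0.6260×0.7048 = 0.441205
Scale to base peak (0.448390) = 100: 24.6 : 100.0 : 98.4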